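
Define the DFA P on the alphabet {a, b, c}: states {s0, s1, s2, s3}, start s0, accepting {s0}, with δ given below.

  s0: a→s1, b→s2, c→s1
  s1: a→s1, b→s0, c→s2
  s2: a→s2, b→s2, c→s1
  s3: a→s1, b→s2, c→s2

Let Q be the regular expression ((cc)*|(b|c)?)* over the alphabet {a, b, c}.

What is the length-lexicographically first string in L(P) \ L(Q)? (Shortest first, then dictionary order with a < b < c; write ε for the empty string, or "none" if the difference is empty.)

ab

The string ab is accepted by P but not by Q.
No shorter string lies in the difference, and ab is the lexicographically first length-2 string in L(P) \ L(Q).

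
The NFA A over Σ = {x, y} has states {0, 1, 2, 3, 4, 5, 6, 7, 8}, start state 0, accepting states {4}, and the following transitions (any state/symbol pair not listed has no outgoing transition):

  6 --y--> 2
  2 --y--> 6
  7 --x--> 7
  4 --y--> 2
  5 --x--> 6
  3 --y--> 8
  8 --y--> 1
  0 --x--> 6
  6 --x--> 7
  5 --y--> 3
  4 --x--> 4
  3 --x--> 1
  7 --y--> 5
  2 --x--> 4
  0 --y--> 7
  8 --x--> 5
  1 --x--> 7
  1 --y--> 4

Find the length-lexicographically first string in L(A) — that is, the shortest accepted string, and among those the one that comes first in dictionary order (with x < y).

xyx

A breadth-first search from 0 reaches an accepting state first via the path 0 → 6 → 2 → 4 on input xyx.
No string of length < 3 is accepted (BFS exhausts all shorter strings without reaching an accepting state), and xyx is the lexicographically least accepting string of length 3.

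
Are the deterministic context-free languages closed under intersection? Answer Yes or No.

DCFLs are closed under complement (normalise the DPDA to read all of its input, then flip the verdict). If they were also closed under intersection, De Morgan would make them closed under union; but {aⁿbⁿ : n≥0} and {aⁿb²ⁿ : n≥0} are DCFLs (push the a's; pop one per b, respectively one per two b's) whose union no deterministic PDA accepts: a DPDA for it would have a single run on aⁿb²ⁿ, accepting after the prefix aⁿbⁿ and accepting again after n more b's; an ordinary PDA that simulates it on a's and b's and, at any moment when it is accepting, may switch to reading only a fresh letter c while feeding each c to the simulation as a b, would accept aⁱbʲcᵏ (k≥1) exactly when both aⁱbʲ and aⁱbʲ⁺ᵏ are in the language, i.e. its language intersected with the regular set a*b*c⁺ would be exactly {aⁿbⁿcⁿ : n≥1} — impossible, since context-free languages are closed under intersection with regular sets and {aⁿbⁿcⁿ} is not context-free.

No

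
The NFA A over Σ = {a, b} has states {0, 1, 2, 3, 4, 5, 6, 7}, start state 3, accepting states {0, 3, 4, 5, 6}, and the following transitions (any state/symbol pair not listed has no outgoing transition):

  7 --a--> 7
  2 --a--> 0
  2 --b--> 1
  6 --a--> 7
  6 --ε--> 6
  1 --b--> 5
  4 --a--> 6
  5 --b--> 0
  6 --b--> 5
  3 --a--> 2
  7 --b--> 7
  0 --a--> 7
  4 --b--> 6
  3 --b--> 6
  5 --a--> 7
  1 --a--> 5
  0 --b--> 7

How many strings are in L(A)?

9

The useful subgraph on states {0, 1, 2, 3, 5, 6} is acyclic, so L(A) is finite; the longest accepting path visits 5 useful states, giving maximum string length 4.
Counting accepting paths from 3 by length: 1 of length 0, 1 of length 1, 2 of length 2, 3 of length 3, 2 of length 4. Total 9.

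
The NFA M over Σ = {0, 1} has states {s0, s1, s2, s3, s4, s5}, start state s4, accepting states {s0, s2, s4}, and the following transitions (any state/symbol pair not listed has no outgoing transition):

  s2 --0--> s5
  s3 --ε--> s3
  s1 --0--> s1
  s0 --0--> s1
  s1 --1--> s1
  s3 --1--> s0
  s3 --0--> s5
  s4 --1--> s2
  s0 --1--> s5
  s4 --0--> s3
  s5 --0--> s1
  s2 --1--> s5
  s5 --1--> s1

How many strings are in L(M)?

The useful subgraph on states {s0, s2, s3, s4} is acyclic, so L(M) is finite; the longest accepting path visits 3 useful states, giving maximum string length 2.
Counting accepting paths from s4 by length: 1 of length 0, 1 of length 1, 1 of length 2. Total 3.

3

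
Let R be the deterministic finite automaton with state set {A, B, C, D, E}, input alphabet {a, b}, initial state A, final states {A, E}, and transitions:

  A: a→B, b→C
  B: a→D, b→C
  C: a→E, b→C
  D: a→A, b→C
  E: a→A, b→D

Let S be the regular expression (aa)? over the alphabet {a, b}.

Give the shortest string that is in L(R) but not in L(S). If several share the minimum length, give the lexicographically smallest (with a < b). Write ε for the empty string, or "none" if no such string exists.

The string ba is accepted by R but not by S.
No shorter string lies in the difference, and ba is the lexicographically first length-2 string in L(R) \ L(S).

ba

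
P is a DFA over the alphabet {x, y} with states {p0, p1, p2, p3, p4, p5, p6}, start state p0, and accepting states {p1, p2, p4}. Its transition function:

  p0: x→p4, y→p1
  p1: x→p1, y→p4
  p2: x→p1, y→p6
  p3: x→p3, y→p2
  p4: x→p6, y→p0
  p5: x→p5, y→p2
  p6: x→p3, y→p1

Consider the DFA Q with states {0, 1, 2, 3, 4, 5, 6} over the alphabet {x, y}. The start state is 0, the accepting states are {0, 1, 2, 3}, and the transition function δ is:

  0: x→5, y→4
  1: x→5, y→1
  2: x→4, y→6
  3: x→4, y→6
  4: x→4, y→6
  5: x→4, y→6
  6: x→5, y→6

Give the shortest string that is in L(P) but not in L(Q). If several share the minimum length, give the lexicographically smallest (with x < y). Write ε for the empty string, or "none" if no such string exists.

x

The string x is accepted by P but not by Q.
No shorter string lies in the difference, and x is the lexicographically first length-1 string in L(P) \ L(Q).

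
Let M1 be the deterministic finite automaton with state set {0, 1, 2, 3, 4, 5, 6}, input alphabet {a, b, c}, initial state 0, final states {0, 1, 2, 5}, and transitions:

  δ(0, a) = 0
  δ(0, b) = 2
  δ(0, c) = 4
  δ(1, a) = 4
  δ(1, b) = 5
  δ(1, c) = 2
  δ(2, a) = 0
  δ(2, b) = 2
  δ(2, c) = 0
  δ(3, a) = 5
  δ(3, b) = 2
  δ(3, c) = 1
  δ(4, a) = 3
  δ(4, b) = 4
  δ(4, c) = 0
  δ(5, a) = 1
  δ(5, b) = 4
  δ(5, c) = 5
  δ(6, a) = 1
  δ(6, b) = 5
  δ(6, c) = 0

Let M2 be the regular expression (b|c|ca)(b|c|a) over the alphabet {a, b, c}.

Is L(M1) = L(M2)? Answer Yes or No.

The empty string ε is accepted by M1 but rejected by M2.
So L(M1) ≠ L(M2).

No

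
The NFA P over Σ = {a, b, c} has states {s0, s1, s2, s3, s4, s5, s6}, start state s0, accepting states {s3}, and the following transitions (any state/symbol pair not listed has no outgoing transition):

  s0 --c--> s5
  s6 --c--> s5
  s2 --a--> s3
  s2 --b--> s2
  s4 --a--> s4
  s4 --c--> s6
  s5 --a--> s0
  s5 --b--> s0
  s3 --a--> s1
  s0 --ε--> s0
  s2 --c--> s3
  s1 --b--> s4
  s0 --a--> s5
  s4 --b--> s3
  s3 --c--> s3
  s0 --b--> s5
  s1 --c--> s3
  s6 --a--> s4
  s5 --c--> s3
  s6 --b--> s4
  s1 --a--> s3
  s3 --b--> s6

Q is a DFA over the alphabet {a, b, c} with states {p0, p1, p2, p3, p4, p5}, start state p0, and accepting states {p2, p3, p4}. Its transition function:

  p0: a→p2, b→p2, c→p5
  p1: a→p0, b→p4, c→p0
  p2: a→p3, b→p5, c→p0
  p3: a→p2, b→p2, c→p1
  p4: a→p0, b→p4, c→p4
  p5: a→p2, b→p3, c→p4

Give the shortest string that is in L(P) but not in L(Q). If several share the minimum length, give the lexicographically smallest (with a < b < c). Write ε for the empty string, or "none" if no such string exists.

ac

The string ac is accepted by P but not by Q.
No shorter string lies in the difference, and ac is the lexicographically first length-2 string in L(P) \ L(Q).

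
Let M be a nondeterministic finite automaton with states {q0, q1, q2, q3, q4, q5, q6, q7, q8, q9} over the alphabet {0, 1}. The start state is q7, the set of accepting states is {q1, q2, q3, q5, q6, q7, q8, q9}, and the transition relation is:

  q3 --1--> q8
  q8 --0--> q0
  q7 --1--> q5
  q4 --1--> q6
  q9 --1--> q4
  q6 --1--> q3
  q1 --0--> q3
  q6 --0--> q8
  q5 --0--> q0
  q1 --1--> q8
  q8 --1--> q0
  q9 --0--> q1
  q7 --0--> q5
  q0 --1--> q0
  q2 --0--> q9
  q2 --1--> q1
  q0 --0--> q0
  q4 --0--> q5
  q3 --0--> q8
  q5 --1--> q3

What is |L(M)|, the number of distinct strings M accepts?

The useful subgraph on states {q3, q5, q7, q8} is acyclic, so L(M) is finite; the longest accepting path visits 4 useful states, giving maximum string length 3.
Counting accepting paths from q7 by length: 1 of length 0, 2 of length 1, 2 of length 2, 4 of length 3. Total 9.

9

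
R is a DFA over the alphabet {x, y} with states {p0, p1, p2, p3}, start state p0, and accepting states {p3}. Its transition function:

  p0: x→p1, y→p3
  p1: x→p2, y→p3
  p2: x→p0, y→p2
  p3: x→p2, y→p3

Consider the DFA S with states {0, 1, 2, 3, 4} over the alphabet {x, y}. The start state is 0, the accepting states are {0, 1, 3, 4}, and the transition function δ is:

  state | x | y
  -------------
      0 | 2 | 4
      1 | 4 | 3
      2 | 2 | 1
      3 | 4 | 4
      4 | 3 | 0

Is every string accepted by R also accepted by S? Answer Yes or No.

Exploring the product automaton R × S from the start pair (p0, 0), following both machines on each input symbol, reaches 16 state pairs: (p0, 0), (p1, 2), (p3, 4), (p2, 2), (p3, 1), (p2, 3), (p3, 0), (p0, 2), (p2, 1), (p2, 4), (p3, 3), (p0, 4), (p0, 3), (p2, 0), (p1, 3), (p1, 4).
R accepts in {p3} and S accepts in {0, 1, 3, 4}. The reachable pairs whose R-component is accepting are (p3, 4), (p3, 1), (p3, 0), (p3, 3); in each of them the S-component is accepting too, so the product for L(R) \ L(S) (R-component accepting, S-component rejecting) has no reachable accepting pair and the difference is empty.
Hence every string in L(R) is also in L(S).

Yes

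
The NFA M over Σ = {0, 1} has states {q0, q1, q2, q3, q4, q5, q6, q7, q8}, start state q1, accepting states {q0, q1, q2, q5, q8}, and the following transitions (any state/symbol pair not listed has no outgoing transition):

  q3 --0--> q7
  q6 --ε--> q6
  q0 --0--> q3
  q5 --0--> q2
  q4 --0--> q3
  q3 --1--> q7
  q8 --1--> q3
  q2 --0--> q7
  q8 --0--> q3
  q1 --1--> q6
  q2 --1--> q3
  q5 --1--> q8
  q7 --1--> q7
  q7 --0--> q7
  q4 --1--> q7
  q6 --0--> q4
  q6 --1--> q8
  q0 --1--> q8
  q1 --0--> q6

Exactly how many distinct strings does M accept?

The useful subgraph on states {q1, q6, q8} is acyclic, so L(M) is finite; the longest accepting path visits 3 useful states, giving maximum string length 2.
Counting accepting paths from q1 by length: 1 of length 0, 2 of length 2. Total 3.

3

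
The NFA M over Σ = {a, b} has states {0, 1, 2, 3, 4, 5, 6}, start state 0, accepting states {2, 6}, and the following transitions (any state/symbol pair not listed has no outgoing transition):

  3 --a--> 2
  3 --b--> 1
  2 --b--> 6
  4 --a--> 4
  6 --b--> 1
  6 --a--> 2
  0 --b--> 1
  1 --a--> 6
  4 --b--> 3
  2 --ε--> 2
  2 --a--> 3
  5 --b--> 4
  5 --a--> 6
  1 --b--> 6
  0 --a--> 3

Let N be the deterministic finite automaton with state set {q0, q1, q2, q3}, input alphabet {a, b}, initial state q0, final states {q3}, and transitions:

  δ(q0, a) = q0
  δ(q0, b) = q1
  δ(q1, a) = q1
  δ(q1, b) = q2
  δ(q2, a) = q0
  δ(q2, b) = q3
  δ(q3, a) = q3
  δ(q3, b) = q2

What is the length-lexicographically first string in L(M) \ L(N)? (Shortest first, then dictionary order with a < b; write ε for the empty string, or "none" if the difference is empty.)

aa

The string aa is accepted by M but not by N.
No shorter string lies in the difference, and aa is the lexicographically first length-2 string in L(M) \ L(N).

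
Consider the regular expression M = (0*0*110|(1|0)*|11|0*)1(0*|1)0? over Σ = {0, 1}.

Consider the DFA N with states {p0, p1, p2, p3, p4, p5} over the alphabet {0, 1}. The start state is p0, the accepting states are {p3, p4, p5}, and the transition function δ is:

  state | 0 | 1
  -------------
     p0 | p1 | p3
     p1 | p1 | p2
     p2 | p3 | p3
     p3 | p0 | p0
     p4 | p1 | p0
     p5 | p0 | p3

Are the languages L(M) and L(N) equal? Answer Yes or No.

The string 01 is accepted by M but rejected by N.
So L(M) ≠ L(N).

No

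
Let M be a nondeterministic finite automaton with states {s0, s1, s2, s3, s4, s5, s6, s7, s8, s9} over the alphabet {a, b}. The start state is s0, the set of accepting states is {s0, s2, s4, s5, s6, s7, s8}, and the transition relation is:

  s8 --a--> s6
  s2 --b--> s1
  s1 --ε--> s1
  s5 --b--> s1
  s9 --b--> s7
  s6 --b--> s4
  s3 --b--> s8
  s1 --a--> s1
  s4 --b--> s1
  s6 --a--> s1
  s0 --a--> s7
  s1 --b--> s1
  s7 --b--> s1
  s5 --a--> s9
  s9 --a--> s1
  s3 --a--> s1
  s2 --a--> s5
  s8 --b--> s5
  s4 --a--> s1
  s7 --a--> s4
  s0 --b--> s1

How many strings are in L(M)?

The useful subgraph on states {s0, s4, s7} is acyclic, so L(M) is finite; the longest accepting path visits 3 useful states, giving maximum string length 2.
Counting accepting paths from s0 by length: 1 of length 0, 1 of length 1, 1 of length 2. Total 3.

3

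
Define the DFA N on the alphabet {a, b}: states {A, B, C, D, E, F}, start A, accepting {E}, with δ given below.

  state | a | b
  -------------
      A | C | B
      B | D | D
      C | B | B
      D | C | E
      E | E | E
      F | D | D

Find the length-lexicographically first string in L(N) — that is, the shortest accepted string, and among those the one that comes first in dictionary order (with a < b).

A breadth-first search from A reaches an accepting state first via the path A → B → D → E on input bab.
No string of length < 3 is accepted (BFS exhausts all shorter strings without reaching an accepting state), and bab is the lexicographically least accepting string of length 3.

bab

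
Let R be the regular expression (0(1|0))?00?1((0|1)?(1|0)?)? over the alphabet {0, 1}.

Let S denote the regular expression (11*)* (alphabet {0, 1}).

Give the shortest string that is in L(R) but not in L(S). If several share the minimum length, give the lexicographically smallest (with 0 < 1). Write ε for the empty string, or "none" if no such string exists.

The string 01 is accepted by R but not by S.
No shorter string lies in the difference, and 01 is the lexicographically first length-2 string in L(R) \ L(S).

01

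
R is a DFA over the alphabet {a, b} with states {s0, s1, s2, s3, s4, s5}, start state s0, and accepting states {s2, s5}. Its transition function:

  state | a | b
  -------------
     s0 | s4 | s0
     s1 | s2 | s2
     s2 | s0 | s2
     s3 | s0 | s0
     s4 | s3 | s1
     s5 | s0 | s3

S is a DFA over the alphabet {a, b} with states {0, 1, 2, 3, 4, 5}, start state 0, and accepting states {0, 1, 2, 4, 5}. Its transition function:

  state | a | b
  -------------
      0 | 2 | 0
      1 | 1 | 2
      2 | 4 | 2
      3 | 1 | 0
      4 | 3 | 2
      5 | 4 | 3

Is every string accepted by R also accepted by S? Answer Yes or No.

Yes

Exploring the product automaton R × S from the start pair (s0, 0), following both machines on each input symbol, reaches 17 state pairs: (s0, 0), (s4, 2), (s3, 4), (s1, 2), (s0, 3), (s0, 2), (s2, 4), (s2, 2), (s4, 1), (s4, 4), (s0, 4), (s3, 1), (s3, 3), (s4, 3), (s0, 1), (s1, 0), (s2, 0).
R accepts in {s2, s5} and S accepts in {0, 1, 2, 4, 5}. The reachable pairs whose R-component is accepting are (s2, 4), (s2, 2), (s2, 0); in each of them the S-component is accepting too, so the product for L(R) \ L(S) (R-component accepting, S-component rejecting) has no reachable accepting pair and the difference is empty.
Hence every string in L(R) is also in L(S).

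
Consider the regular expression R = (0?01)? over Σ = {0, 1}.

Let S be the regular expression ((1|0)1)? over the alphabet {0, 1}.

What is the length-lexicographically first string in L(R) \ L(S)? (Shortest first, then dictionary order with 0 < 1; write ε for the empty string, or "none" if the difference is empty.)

The string 001 is accepted by R but not by S.
No shorter string lies in the difference, and 001 is the lexicographically first length-3 string in L(R) \ L(S).

001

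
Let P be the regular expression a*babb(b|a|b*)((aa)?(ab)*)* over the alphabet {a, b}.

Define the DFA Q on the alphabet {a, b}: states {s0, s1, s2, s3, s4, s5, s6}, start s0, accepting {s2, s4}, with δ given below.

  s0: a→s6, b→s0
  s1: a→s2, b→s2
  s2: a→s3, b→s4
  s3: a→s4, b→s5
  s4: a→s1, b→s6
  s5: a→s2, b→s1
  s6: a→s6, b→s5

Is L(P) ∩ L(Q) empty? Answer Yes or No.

The string babba is accepted by both P and Q.
Hence L(P) ∩ L(Q) ≠ ∅.

No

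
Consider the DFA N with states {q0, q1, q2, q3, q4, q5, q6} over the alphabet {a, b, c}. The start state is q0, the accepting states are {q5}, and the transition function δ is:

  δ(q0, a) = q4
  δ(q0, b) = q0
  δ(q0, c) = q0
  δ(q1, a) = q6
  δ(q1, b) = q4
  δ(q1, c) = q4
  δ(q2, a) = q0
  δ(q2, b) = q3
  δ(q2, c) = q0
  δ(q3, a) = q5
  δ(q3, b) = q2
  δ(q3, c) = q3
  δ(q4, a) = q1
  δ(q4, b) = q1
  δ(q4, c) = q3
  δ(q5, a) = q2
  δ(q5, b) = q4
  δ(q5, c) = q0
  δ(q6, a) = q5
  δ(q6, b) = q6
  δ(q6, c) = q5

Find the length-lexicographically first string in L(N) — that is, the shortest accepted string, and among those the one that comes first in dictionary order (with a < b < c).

A breadth-first search from q0 reaches an accepting state first via the path q0 → q4 → q3 → q5 on input aca.
No string of length < 3 is accepted (BFS exhausts all shorter strings without reaching an accepting state), and aca is the lexicographically least accepting string of length 3.

aca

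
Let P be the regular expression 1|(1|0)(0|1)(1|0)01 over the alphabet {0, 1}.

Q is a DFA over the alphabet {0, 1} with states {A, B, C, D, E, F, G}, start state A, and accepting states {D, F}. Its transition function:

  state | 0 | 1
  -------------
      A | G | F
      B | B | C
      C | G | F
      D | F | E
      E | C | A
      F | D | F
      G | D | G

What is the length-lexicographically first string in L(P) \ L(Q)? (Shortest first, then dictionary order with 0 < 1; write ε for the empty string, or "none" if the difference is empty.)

00001

The string 00001 is accepted by P but not by Q.
No shorter string lies in the difference, and 00001 is the lexicographically first length-5 string in L(P) \ L(Q).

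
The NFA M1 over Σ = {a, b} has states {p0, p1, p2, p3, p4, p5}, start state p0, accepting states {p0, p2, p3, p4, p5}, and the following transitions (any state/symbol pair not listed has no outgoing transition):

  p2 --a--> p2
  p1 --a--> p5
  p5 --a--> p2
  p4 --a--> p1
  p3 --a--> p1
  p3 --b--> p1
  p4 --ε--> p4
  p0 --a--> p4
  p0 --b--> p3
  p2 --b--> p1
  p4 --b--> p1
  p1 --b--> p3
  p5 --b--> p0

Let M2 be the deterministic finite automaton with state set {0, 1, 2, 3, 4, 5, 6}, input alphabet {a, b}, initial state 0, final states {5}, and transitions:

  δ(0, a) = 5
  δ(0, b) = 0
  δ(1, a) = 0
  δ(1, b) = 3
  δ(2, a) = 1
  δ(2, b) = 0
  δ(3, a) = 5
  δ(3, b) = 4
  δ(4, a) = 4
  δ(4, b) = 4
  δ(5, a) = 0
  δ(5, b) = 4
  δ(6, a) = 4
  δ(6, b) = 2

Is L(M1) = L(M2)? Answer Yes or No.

No

The empty string ε is accepted by M1 but rejected by M2.
So L(M1) ≠ L(M2).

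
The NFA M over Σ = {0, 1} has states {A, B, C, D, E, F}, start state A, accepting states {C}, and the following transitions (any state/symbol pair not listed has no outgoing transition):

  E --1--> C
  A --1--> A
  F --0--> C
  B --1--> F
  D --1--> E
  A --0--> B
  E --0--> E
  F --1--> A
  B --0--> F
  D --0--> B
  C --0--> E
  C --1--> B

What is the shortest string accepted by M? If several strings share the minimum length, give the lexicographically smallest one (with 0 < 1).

A breadth-first search from A reaches an accepting state first via the path A → B → F → C on input 000.
No string of length < 3 is accepted (BFS exhausts all shorter strings without reaching an accepting state), and 000 is the lexicographically least accepting string of length 3.

000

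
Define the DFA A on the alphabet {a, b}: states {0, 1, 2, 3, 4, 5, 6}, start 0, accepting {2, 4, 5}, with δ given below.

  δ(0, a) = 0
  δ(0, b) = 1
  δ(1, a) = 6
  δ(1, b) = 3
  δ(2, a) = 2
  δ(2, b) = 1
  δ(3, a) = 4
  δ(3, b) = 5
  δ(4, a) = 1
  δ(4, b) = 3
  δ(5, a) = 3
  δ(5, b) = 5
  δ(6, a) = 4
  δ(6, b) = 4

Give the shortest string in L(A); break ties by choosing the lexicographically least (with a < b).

baa

A breadth-first search from 0 reaches an accepting state first via the path 0 → 1 → 6 → 4 on input baa.
No string of length < 3 is accepted (BFS exhausts all shorter strings without reaching an accepting state), and baa is the lexicographically least accepting string of length 3.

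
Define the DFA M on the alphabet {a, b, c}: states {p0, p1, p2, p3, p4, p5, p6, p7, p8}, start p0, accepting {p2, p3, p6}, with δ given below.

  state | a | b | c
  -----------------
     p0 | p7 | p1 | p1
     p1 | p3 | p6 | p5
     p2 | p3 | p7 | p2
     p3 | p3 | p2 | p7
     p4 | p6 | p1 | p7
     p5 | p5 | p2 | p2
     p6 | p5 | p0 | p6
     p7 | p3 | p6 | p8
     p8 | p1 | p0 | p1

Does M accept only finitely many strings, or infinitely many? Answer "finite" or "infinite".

infinite

State p2 is reachable from the start and can reach an accepting state, and it lies on the cycle p2 → p2.
Traversing that cycle any number of times yields accepted strings of unbounded length, so the language is infinite.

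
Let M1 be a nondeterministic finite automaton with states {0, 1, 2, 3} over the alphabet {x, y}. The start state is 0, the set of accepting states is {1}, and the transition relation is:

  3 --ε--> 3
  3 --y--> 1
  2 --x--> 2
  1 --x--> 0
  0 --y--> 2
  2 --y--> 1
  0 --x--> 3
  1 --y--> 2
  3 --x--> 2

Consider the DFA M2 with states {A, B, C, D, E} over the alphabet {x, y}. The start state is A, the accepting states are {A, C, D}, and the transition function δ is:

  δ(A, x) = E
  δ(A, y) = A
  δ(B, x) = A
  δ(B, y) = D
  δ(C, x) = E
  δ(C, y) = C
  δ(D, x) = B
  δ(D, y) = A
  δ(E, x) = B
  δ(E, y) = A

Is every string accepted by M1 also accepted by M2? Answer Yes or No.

Exploring the product automaton M1 × M2 from the start pair (0, A), following both machines on each input symbol, reaches 12 state pairs: (0, A), (3, E), (2, A), (2, B), (1, A), (2, E), (1, D), (0, E), (0, B), (3, B), (3, A), (2, D).
M1 accepts in {1} and M2 accepts in {A, C, D}. The reachable pairs whose M1-component is accepting are (1, A), (1, D); in each of them the M2-component is accepting too, so the product for L(M1) \ L(M2) (M1-component accepting, M2-component rejecting) has no reachable accepting pair and the difference is empty.
Hence every string in L(M1) is also in L(M2).

Yes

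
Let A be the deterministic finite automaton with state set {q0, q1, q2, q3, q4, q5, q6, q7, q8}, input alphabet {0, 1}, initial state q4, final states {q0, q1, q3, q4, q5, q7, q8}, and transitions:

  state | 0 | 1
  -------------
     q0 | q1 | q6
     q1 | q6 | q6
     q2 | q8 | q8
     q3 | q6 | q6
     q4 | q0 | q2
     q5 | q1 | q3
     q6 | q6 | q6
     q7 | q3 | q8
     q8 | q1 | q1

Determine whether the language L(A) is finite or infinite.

finite

The useful states (reachable from q4 and able to reach an accepting state) are {q0, q1, q2, q4, q8}.
Restricted to these states the transition graph has no cycle, so every accepting path has bounded length and L is finite.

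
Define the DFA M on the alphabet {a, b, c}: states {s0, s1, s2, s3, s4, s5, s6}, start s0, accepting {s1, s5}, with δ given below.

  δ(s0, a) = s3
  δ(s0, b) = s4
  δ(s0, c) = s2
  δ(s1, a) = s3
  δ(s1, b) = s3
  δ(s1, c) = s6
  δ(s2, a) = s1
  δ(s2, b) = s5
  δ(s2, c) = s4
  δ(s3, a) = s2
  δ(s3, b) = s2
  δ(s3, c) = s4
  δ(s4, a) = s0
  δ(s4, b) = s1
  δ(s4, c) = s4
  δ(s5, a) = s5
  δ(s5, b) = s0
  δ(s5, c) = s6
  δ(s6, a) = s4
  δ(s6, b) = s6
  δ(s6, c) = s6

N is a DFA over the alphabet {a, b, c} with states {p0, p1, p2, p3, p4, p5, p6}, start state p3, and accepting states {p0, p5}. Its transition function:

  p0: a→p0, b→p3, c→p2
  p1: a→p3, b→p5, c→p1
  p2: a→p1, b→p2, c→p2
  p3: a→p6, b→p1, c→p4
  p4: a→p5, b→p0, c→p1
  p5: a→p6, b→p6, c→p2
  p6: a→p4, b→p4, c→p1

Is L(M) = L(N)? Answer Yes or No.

Yes

Exploring the product automaton M × N from the start pair (s0, p3), following both machines on each input symbol, reaches 7 state pairs: (s0, p3), (s3, p6), (s4, p1), (s2, p4), (s1, p5), (s5, p0), (s6, p2).
M accepts in {s1, s5} and N accepts in {p0, p5}. In every reachable pair the two components are either both accepting — (s1, p5), (s5, p0) — or both non-accepting, so no string is accepted by exactly one of the machines: L(M) \ L(N) and L(N) \ L(M) are both empty.
Hence every string is accepted by M iff it is accepted by N, and the two languages coincide.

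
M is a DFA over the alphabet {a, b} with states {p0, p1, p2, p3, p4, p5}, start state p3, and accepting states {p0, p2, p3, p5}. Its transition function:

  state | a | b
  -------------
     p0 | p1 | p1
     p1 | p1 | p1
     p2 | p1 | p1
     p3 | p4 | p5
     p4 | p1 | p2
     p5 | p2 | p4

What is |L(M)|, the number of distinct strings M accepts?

The useful subgraph on states {p2, p3, p4, p5} is acyclic, so L(M) is finite; the longest accepting path visits 4 useful states, giving maximum string length 3.
Counting accepting paths from p3 by length: 1 of length 0, 1 of length 1, 2 of length 2, 1 of length 3. Total 5.

5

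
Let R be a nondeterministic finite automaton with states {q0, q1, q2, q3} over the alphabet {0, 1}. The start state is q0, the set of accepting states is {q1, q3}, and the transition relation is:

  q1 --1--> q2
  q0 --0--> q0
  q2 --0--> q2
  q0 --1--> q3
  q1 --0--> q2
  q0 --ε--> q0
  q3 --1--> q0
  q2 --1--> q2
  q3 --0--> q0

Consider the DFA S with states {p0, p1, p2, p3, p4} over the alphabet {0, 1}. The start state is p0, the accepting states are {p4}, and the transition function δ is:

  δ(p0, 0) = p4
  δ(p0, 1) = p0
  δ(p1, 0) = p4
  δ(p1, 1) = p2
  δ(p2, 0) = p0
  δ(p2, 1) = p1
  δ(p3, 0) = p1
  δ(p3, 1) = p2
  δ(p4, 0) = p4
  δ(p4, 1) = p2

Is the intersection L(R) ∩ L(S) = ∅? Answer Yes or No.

Exploring the product automaton R × S from the start pair (q0, p0), following both machines on each input symbol, reaches 5 state pairs: (q0, p0), (q0, p4), (q3, p0), (q3, p2), (q0, p1).
R accepts in {q1, q3} and S accepts in {p4}; no reachable pair has both components accepting, so no string drives both machines to acceptance simultaneously and L(R) ∩ L(S) = ∅.
So no string is accepted by both, and the intersection is empty.

Yes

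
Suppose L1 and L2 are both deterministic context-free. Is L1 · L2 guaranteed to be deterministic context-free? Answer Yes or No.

No

Take L₁ = {ε, c} (finite, hence regular and DCFL) and L₂ = {c aⁿbⁿ : n≥0} ∪ {cc aⁿb²ⁿ : n≥0} (a DCFL: the number of leading c's tells the DPDA whether to pop one stack symbol per b or per two b's). Then L₁L₂ ∩ cca⁺b* = {cc aⁿbⁿ : n≥1} ∪ {cc aⁿb²ⁿ : n≥1}. If L₁L₂ were a DCFL, so would be this intersection with a regular set, and a DPDA for it started from its configuration after reading cc would accept {aⁿbⁿ : n≥1} ∪ {aⁿb²ⁿ : n≥1}, which no deterministic PDA accepts (a DPDA for it would have a single run on aⁿb²ⁿ, accepting after the prefix aⁿbⁿ and accepting again after n more b's; an ordinary PDA that simulates it on a's and b's and, at any moment when it is accepting, may switch to reading only a fresh letter d while feeding each d to the simulation as a b, would accept aⁱbʲdᵏ (k≥1) exactly when both aⁱbʲ and aⁱbʲ⁺ᵏ are in the language, i.e. its language intersected with the regular set a*b*d⁺ would be exactly {aⁿbⁿdⁿ : n≥1} — impossible, since context-free languages are closed under intersection with regular sets and {aⁿbⁿdⁿ} is not context-free). Hence L₁L₂ is not a DCFL.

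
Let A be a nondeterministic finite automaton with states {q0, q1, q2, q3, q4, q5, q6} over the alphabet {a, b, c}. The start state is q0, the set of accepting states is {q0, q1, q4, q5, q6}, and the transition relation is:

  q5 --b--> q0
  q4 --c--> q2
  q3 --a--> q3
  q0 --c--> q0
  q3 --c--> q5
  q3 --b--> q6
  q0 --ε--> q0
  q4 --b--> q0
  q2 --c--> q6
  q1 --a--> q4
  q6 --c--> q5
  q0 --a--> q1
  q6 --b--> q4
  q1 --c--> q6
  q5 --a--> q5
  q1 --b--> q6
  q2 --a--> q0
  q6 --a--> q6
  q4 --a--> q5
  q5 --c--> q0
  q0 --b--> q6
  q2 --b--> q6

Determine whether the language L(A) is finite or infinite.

infinite

State q0 is reachable from the start and can reach an accepting state, and it lies on the cycle q0 → q0.
Traversing that cycle any number of times yields accepted strings of unbounded length, so the language is infinite.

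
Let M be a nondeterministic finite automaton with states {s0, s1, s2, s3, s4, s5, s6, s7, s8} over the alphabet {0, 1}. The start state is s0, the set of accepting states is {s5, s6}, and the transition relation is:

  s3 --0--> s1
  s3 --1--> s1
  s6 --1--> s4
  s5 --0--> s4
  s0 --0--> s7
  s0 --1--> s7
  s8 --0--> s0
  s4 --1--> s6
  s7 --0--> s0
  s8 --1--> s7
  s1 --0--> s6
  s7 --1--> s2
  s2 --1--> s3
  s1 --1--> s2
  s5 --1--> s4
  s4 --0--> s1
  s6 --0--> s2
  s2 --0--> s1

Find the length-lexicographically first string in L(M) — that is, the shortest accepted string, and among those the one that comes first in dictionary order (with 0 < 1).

0100

A breadth-first search from s0 reaches an accepting state first via the path s0 → s7 → s2 → s1 → s6 on input 0100.
No string of length < 4 is accepted (BFS exhausts all shorter strings without reaching an accepting state), and 0100 is the lexicographically least accepting string of length 4.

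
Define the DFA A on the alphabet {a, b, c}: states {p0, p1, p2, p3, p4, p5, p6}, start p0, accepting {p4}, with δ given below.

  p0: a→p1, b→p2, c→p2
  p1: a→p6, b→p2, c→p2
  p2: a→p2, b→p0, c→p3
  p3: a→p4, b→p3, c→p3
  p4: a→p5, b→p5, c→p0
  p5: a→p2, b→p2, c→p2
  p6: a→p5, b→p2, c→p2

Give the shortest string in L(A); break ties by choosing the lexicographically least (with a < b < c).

bca

A breadth-first search from p0 reaches an accepting state first via the path p0 → p2 → p3 → p4 on input bca.
No string of length < 3 is accepted (BFS exhausts all shorter strings without reaching an accepting state), and bca is the lexicographically least accepting string of length 3.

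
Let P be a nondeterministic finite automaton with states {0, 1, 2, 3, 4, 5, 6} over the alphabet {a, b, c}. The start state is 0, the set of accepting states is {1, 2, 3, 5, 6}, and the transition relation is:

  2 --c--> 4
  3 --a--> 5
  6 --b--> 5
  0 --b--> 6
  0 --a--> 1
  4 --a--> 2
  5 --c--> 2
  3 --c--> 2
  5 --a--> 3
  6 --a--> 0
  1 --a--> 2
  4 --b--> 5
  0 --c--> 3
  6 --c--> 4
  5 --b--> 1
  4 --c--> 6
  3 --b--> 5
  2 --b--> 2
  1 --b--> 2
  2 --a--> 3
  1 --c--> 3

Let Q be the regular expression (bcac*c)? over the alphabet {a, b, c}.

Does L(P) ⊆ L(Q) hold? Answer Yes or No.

No

The string a is in L(P) but not in L(Q).
So L(P) ⊄ L(Q).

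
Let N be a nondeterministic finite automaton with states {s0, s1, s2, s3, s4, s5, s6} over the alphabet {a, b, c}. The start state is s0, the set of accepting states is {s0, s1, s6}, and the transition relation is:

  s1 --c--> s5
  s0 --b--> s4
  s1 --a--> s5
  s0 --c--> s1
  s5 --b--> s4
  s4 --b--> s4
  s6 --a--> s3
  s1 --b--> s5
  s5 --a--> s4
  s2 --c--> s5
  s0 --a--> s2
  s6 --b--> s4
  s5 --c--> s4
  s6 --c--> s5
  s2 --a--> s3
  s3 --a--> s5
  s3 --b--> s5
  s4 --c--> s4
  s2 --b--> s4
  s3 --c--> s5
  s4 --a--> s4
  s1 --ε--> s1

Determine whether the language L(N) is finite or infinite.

finite

The useful states (reachable from s0 and able to reach an accepting state) are {s0, s1}.
Restricted to these states the transition graph has no cycle, so every accepting path has bounded length and L is finite.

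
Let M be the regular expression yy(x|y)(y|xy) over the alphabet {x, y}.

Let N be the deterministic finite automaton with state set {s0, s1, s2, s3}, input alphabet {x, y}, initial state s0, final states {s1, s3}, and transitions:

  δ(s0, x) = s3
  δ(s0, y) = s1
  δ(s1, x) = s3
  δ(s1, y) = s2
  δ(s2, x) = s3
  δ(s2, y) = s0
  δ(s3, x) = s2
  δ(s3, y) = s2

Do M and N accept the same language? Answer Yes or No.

The string yyxy is accepted by M but rejected by N.
So L(M) ≠ L(N).

No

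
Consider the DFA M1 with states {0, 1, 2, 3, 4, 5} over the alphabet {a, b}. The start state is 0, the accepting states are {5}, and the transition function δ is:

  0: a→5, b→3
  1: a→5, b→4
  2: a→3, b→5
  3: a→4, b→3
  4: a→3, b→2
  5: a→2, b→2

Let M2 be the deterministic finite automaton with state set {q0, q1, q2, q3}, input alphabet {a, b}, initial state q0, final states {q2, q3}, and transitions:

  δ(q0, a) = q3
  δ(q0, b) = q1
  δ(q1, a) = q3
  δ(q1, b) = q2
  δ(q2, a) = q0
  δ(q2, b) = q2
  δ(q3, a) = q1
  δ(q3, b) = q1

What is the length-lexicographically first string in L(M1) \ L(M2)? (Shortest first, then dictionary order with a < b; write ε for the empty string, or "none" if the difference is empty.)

aabab

The string aabab is accepted by M1 but not by M2.
No shorter string lies in the difference, and aabab is the lexicographically first length-5 string in L(M1) \ L(M2).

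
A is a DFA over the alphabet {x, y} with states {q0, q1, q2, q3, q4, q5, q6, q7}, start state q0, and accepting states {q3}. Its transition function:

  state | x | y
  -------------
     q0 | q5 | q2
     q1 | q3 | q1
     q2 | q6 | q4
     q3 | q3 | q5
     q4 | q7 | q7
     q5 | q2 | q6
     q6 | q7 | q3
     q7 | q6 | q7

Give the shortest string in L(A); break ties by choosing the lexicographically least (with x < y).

xyy

A breadth-first search from q0 reaches an accepting state first via the path q0 → q5 → q6 → q3 on input xyy.
No string of length < 3 is accepted (BFS exhausts all shorter strings without reaching an accepting state), and xyy is the lexicographically least accepting string of length 3.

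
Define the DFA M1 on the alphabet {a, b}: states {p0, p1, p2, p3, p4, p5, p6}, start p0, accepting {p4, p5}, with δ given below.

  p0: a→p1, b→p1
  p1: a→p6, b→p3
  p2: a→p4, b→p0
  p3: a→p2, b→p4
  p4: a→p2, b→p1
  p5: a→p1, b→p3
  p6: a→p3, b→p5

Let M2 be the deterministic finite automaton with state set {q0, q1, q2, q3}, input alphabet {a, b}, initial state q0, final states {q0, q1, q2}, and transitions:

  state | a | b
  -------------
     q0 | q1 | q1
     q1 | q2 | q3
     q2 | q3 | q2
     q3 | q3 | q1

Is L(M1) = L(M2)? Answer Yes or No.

The string abaa is accepted by M1 but rejected by M2.
So L(M1) ≠ L(M2).

No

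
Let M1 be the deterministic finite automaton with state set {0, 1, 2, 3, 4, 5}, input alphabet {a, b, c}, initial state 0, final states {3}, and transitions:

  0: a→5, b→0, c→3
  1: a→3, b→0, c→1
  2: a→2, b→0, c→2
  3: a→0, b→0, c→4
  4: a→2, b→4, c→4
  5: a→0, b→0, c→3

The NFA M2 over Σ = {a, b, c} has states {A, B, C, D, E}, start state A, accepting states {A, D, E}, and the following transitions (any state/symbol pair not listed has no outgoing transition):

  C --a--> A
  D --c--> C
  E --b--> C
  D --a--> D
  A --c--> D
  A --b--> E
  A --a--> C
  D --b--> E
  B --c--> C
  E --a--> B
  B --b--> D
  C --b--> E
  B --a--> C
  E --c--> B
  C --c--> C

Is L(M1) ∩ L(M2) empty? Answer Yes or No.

No

The string c is accepted by both M1 and M2.
Hence L(M1) ∩ L(M2) ≠ ∅.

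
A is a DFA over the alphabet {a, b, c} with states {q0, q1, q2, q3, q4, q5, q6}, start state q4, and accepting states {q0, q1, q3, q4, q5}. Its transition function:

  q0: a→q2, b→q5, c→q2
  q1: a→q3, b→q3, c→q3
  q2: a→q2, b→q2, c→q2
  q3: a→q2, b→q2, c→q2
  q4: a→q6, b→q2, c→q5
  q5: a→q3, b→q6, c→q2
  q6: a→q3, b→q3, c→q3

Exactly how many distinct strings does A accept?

9

The useful subgraph on states {q3, q4, q5, q6} is acyclic, so L(A) is finite; the longest accepting path visits 4 useful states, giving maximum string length 3.
Counting accepting paths from q4 by length: 1 of length 0, 1 of length 1, 4 of length 2, 3 of length 3. Total 9.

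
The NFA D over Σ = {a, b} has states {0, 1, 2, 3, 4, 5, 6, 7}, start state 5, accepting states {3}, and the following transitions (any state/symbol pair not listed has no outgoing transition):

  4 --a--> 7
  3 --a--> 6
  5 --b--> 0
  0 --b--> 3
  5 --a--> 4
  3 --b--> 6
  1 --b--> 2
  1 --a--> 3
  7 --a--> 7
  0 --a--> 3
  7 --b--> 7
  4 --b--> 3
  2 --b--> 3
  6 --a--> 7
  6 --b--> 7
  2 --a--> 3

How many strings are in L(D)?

The useful subgraph on states {0, 3, 4, 5} is acyclic, so L(D) is finite; the longest accepting path visits 3 useful states, giving maximum string length 2.
Counting accepting paths from 5 by length: 3 of length 2. Total 3.

3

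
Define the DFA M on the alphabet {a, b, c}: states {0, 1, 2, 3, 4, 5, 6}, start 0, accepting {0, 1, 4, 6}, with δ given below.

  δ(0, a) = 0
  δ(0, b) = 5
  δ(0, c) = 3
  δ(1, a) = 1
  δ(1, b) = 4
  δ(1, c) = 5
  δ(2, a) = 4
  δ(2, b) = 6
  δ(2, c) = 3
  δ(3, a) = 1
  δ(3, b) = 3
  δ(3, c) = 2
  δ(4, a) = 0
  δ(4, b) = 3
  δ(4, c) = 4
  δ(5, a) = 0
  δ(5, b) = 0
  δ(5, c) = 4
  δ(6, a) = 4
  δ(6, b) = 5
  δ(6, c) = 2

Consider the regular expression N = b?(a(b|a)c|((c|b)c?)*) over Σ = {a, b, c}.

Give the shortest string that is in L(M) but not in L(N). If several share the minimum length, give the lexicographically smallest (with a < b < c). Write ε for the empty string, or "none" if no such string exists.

a

The string a is accepted by M but not by N.
No shorter string lies in the difference, and a is the lexicographically first length-1 string in L(M) \ L(N).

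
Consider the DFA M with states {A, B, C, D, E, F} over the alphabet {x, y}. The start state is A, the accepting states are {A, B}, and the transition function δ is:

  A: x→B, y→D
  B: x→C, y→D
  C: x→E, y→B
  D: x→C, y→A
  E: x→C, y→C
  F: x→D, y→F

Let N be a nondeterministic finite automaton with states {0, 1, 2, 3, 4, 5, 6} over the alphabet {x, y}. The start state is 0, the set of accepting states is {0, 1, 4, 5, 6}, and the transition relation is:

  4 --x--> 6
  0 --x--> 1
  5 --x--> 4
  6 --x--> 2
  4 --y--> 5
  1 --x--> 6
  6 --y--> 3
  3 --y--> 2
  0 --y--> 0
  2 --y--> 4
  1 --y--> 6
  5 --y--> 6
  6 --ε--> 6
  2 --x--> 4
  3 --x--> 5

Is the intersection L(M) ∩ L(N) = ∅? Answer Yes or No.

The empty string ε is accepted by both M and N.
Hence L(M) ∩ L(N) ≠ ∅.

No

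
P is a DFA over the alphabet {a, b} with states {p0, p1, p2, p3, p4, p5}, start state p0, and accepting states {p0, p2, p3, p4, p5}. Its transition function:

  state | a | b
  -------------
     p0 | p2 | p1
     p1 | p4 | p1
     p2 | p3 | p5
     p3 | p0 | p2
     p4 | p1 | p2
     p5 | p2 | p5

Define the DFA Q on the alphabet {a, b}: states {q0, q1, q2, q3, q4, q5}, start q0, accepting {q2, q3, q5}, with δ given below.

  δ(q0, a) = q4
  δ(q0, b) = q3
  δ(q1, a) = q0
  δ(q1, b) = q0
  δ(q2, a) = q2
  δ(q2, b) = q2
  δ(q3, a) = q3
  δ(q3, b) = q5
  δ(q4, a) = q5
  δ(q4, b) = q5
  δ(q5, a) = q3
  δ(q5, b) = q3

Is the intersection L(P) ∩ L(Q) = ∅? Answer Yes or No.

No

The string aa is accepted by both P and Q.
Hence L(P) ∩ L(Q) ≠ ∅.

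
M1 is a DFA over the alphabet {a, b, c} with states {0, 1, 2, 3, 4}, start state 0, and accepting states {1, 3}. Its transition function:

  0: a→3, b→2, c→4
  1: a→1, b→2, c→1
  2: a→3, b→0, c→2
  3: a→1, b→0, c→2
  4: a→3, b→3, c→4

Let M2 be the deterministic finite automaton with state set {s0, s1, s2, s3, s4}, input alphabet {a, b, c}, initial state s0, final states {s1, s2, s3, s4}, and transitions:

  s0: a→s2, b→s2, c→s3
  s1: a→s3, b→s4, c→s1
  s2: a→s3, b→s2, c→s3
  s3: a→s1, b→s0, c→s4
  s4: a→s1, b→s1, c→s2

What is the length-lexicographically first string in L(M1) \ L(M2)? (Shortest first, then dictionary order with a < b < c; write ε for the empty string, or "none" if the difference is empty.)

The string cb is accepted by M1 but not by M2.
No shorter string lies in the difference, and cb is the lexicographically first length-2 string in L(M1) \ L(M2).

cb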